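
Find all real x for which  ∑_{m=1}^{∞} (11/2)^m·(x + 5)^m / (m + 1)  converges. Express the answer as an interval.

[-57/11, -53/11)

By the ratio test, |a_{m+1}/a_m| = [(m + 1)/((m+1) + 1)] · 11/2 → 11/2.
The series converges when 11/2 · |x + 5| < 1, giving R = 2/11.
Check x = -53/11: the terms are asymptotic to a nonzero constant times 1/m, so the series diverges by limit comparison with Σ 1/m.
Check x = -57/11: an alternating series whose terms decrease to 0 in absolute value, so it converges by the Leibniz criterion.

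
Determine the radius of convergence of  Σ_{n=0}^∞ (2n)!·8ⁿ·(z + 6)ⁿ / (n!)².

Ratio test: |a_{n+1}/a_n| = (2n+1)·(2n+2)/(n+1)² · 8 → 32 as n → ∞.
Thus R = 1/(32) = 1/32.

R = 1/32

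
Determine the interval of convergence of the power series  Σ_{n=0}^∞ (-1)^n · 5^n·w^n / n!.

(−∞, ∞)

Ratio test: |a_{n+1}/a_n| = 5 · 1/(n+1) → 0 as n → ∞.
The limit is 0, so the series converges for all w; R = ∞.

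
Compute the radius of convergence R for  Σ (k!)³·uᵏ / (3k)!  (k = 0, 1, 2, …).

By the ratio test, |a_{k+1}/a_k| = (k+1)³/[(3k+1)·(3k+2)·(3k+3)] → 1/27.
Convergence for |u| · 1/27 < 1, i.e. |u| < 27. So R = 27.

R = 27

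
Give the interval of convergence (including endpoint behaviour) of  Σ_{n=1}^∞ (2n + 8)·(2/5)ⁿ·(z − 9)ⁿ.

(13/2, 23/2)

The ratio of consecutive coefficients is [(2(n+1) + 8)/(2n + 8)] · 2/5 → 2/5.
Thus R = 1/(2/5) = 5/2.
Check z = 23/2: the terms have absolute value of order n, which does not tend to 0, so the series diverges by the divergence test.
When z = 13/2, the terms have absolute value of order n, which does not tend to 0, so the series diverges by the divergence test.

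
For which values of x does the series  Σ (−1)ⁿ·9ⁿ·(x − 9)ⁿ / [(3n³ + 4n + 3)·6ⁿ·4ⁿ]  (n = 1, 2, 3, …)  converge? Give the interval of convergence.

Ratio test: |a_{n+1}/a_n| = [(3n³ + 4n + 3)/(3(n+1)³ + 4(n+1) + 3)] · 9/(6·4) → 3/8 as n → ∞.
Thus R = 1/(3/8) = 8/3.
When x = 35/3, absolute convergence follows by limit comparison with Σ 1/n³.
When x = 19/3, the series is dominated by a constant times Σ 1/n³, which converges (p = 3 > 1).

[19/3, 35/3]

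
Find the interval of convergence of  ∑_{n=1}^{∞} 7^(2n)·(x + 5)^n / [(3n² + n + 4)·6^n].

The ratio of consecutive coefficients is [(3n² + n + 4)/(3(n+1)² + (n+1) + 4)] · 49/6 → 49/6.
Thus R = 1/(49/6) = 6/49.
At x = -239/49: the terms are on the order of 1/n², so the series converges absolutely by comparison with the p-series (p = 2 > 1).
At x = -251/49: the series is dominated by a constant times Σ 1/n², which converges (p = 2 > 1).

[-251/49, -239/49]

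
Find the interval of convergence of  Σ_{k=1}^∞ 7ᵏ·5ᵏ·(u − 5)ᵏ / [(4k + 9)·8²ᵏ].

The ratio of consecutive coefficients is [(4k + 9)/(4(k+1) + 9)] · 7·5/64 → 35/64.
The series converges when 35/64 · |u − 5| < 1, giving R = 64/35.
When u = 239/35, the terms behave like c/k; limit comparison with the harmonic series gives divergence.
Check u = 111/35: an alternating series whose terms decrease to 0 in absolute value, so it converges by the Leibniz criterion.

[111/35, 239/35)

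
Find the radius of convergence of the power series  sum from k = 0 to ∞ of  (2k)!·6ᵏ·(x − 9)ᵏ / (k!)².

R = 1/24

Apply the ratio test: |a_{k+1}| / |a_k| = (2k+1)·(2k+2)/(k+1)² · 6, which tends to 24 as k → ∞.
Thus R = 1/(24) = 1/24.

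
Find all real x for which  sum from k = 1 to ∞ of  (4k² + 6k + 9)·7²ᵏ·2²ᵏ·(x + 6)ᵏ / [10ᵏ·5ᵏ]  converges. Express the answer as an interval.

(-613/98, -563/98)

By the ratio test, |a_{k+1}/a_k| = [(4(k+1)² + 6(k+1) + 9)/(4k² + 6k + 9)] · 49·4/(10·5) → 98/25.
Thus R = 1/(98/25) = 25/98.
When x = -563/98, the k-th term does not approach 0; divergence by the term test.
At x = -613/98: the terms do not tend to 0, so the series diverges.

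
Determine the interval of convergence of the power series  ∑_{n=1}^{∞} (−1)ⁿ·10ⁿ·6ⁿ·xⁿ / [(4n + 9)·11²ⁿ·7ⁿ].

(-847/60, 847/60]

Apply the ratio test: |a_{n+1}| / |a_n| = [(4n + 9)/(4(n+1) + 9)] · 10·6/(121·7), which tends to 60/847 as n → ∞.
Thus R = 1/(60/847) = 847/60.
Check x = 847/60: convergence follows from the alternating series test (terms decrease monotonically to 0).
Endpoint x = -847/60: the terms are asymptotic to a nonzero constant times 1/n, so the series diverges by limit comparison with Σ 1/n.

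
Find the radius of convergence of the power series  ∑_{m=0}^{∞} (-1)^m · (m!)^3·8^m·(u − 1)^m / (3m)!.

R = 27/8

Ratio test: |a_{m+1}/a_m| = (m+1)³/[(3m+1)·(3m+2)·(3m+3)] · 8 → 8/27 as m → ∞.
Thus R = 1/(8/27) = 27/8.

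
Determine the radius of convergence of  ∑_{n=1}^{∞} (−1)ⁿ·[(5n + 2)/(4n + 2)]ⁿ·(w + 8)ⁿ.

Root test: |a_n|^(1/n) = (5n + 2)/(4n + 2) → 5/4.
Thus R = 1/(5/4) = 4/5.

R = 4/5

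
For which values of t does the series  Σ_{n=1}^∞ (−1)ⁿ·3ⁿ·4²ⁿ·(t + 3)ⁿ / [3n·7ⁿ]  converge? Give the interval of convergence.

The ratio of consecutive coefficients is [3n/3(n+1)] · 3·16/7 → 48/7.
Thus R = 1/(48/7) = 7/48.
When t = -137/48, convergence follows from the alternating series test (terms decrease monotonically to 0).
Endpoint t = -151/48: the terms are asymptotic to a nonzero constant times 1/n, so the series diverges by limit comparison with Σ 1/n.

(-151/48, -137/48]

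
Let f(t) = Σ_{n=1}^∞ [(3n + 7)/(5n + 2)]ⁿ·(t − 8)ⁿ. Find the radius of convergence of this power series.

R = 5/3

Applying the root test, |a_n|^(1/n) = (3n + 7)/(5n + 2) → 3/5.
Thus R = 1/(3/5) = 5/3.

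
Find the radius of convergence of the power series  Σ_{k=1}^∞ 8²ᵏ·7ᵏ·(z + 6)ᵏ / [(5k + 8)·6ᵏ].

R = 3/224

Ratio test: |a_{k+1}/a_k| = [(5k + 8)/(5(k+1) + 8)] · 64·7/6 → 224/3 as k → ∞.
Hence the series converges for |z + 6| < 1/(224/3) = 3/224, so the radius of convergence is 3/224.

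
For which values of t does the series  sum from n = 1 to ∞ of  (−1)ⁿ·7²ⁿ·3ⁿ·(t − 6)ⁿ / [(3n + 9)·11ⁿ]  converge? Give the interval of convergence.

Apply the ratio test: |a_{n+1}| / |a_n| = [(3n + 9)/(3(n+1) + 9)] · 49·3/11, which tends to 147/11 as n → ∞.
The series converges when 147/11 · |t − 6| < 1, giving R = 11/147.
At t = 893/147: the terms alternate in sign and decrease monotonically to 0 in absolute value (size ~ c/n), so the alternating series test gives convergence.
Check t = 871/147: the terms are asymptotic to a nonzero constant times 1/n, so the series diverges by limit comparison with Σ 1/n.

(871/147, 893/147]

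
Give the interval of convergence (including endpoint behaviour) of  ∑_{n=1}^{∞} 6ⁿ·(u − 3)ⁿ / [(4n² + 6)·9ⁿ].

[3/2, 9/2]

By the ratio test, |a_{n+1}/a_n| = [(4n² + 6)/(4(n+1)² + 6)] · 6/9 → 2/3.
Convergence for |u − 3| · 2/3 < 1, i.e. |u − 3| < 3/2. So R = 3/2.
Check u = 9/2: absolute convergence follows by limit comparison with Σ 1/n².
At u = 3/2: the terms are on the order of 1/n², so the series converges absolutely by comparison with the p-series (p = 2 > 1).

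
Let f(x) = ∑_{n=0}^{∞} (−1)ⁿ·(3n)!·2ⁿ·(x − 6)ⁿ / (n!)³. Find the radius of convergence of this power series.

The ratio of consecutive coefficients is (3n+1)·(3n+2)·(3n+3)/(n+1)³ · 2 → 54.
The series converges when 54 · |x − 6| < 1, giving R = 1/54.

R = 1/54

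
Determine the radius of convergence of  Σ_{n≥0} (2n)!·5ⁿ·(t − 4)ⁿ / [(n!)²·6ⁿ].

Ratio test: |a_{n+1}/a_n| = (2n+1)·(2n+2)/(n+1)² · 5/6 → 10/3 as n → ∞.
Convergence for |t − 4| · 10/3 < 1, i.e. |t − 4| < 3/10. So R = 3/10.

R = 3/10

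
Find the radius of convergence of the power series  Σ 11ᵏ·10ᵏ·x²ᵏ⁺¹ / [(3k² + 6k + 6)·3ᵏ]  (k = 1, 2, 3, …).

R = √330/110

The ratio of consecutive coefficients is [(3k² + 6k + 6)/(3(k+1)² + 6(k+1) + 6)] · 11·10/3 → 110/3.
Successive powers of x differ by 2, so the series converges when |x|² · 110/3 < 1, i.e. |x| < √(3/110). So R = √330/110.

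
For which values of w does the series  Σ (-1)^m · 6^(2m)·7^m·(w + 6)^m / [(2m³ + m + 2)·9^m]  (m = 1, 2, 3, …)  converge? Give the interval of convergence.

[-169/28, -167/28]

By the ratio test, |a_{m+1}/a_m| = [(2m³ + m + 2)/(2(m+1)³ + (m+1) + 2)] · 36·7/9 → 28.
Thus R = 1/(28) = 1/28.
Check w = -167/28: the terms are on the order of 1/m³, so the series converges absolutely by comparison with the p-series (p = 3 > 1).
Endpoint w = -169/28: the terms are on the order of 1/m³, so the series converges absolutely by comparison with the p-series (p = 3 > 1).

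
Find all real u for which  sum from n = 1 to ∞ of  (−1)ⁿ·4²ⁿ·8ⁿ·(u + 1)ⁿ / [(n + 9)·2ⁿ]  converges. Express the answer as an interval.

(-65/64, -63/64]

Ratio test: |a_{n+1}/a_n| = [(n + 9)/((n+1) + 9)] · 16·8/2 → 64 as n → ∞.
The series converges when 64 · |u + 1| < 1, giving R = 1/64.
Endpoint u = -63/64: the terms alternate in sign and decrease monotonically to 0 in absolute value (size ~ c/n), so the alternating series test gives convergence.
Endpoint u = -65/64: comparison with the harmonic series Σ 1/n shows the series diverges.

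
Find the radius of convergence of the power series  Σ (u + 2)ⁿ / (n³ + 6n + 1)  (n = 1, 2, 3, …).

R = 1

By the ratio test, |a_{n+1}/a_n| = (n³ + 6n + 1)/((n+1)³ + 6(n+1) + 1) → 1.
Hence R = 1.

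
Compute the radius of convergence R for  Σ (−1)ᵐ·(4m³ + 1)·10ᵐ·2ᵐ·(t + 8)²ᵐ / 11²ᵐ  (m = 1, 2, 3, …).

The ratio of consecutive coefficients is [(4(m+1)³ + 1)/(4m³ + 1)] · 10·2/121 → 20/121.
Since the exponent of (t + 8) increases by 2 each term, convergence requires |t + 8|² < 121/20, hence R = 11√5/10.

R = 11√5/10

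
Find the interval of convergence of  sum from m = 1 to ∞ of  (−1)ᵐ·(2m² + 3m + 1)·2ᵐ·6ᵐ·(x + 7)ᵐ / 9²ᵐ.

(-55/4, -1/4)

Apply the ratio test: |a_{m+1}| / |a_m| = [(2(m+1)² + 3(m+1) + 1)/(2m² + 3m + 1)] · 2·6/81, which tends to 4/27 as m → ∞.
Hence the series converges for |x + 7| < 1/(4/27) = 27/4, so the radius of convergence is 27/4.
When x = -1/4, the m-th term does not approach 0; divergence by the term test.
At x = -55/4: the m-th term does not approach 0; divergence by the term test.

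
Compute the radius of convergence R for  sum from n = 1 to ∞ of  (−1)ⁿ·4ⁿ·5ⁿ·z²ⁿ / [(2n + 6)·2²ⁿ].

The ratio of consecutive coefficients is [(2n + 6)/(2(n+1) + 6)] · 4·5/4 → 5.
Writing y = z², the series in y has radius 1/5, so |z| < √(1/5) and R = √5/5.

R = √5/5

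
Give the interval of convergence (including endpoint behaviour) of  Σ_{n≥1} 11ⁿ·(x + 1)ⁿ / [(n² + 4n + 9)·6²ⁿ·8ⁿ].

[-299/11, 277/11]

The ratio of consecutive coefficients is [(n² + 4n + 9)/((n+1)² + 4(n+1) + 9)] · 11/(36·8) → 11/288.
Convergence for |x + 1| · 11/288 < 1, i.e. |x + 1| < 288/11. So R = 288/11.
When x = 277/11, the terms are on the order of 1/n², so the series converges absolutely by comparison with the p-series (p = 2 > 1).
Endpoint x = -299/11: absolute convergence follows by limit comparison with Σ 1/n².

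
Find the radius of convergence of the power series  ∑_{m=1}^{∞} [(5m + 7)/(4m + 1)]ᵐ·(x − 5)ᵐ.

R = 4/5

Root test: |a_m|^(1/m) = (5m + 7)/(4m + 1) → 5/4.
Convergence for |x − 5| · 5/4 < 1, i.e. |x − 5| < 4/5. So R = 4/5.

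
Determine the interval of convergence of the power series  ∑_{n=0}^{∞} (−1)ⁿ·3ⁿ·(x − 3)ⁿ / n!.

(−∞, ∞)

Apply the ratio test: |a_{n+1}| / |a_n| = 3 · 1/(n+1), which tends to 0 as n → ∞.
The ratio tends to 0 regardless of x, hence R = ∞.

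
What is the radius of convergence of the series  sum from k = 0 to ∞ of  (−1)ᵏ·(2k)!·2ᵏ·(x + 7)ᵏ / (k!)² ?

Apply the ratio test: |a_{k+1}| / |a_k| = (2k+1)·(2k+2)/(k+1)² · 2, which tends to 8 as k → ∞.
Thus R = 1/(8) = 1/8.

R = 1/8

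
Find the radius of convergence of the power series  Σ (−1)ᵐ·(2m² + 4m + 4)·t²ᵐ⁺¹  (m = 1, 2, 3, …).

Apply the ratio test: |a_{m+1}| / |a_m| = (2(m+1)² + 4(m+1) + 4)/(2m² + 4m + 4), which tends to 1 as m → ∞.
Writing y = t², the series in y has radius 1, so |t| < √(1) = 1 and R = 1.

R = 1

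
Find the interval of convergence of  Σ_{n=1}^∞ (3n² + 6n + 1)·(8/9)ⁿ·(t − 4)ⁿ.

Apply the ratio test: |a_{n+1}| / |a_n| = [(3(n+1)² + 6(n+1) + 1)/(3n² + 6n + 1)] · 8/9, which tends to 8/9 as n → ∞.
Convergence for |t − 4| · 8/9 < 1, i.e. |t − 4| < 9/8. So R = 9/8.
When t = 41/8, the n-th term does not approach 0; divergence by the term test.
At t = 23/8: the terms have absolute value of order n², which does not tend to 0, so the series diverges by the divergence test.

(23/8, 41/8)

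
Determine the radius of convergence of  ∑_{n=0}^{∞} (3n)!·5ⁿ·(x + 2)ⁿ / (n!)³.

The ratio of consecutive coefficients is (3n+1)·(3n+2)·(3n+3)/(n+1)³ · 5 → 135.
Thus R = 1/(135) = 1/135.

R = 1/135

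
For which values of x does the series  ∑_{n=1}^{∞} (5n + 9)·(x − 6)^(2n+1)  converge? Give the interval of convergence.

By the ratio test, |a_{n+1}/a_n| = (5(n+1) + 9)/(5n + 9) → 1.
Writing y = (x − 6)², the series in y has radius 1, so |x − 6| < √(1) = 1 and R = 1.
Check x = 7: the n-th term does not approach 0; divergence by the term test.
Check x = 5: the n-th term does not approach 0; divergence by the term test.

(5, 7)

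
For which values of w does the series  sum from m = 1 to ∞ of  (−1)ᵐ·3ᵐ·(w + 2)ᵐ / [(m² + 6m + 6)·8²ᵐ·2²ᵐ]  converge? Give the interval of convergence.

[-262/3, 250/3]

Apply the ratio test: |a_{m+1}| / |a_m| = [(m² + 6m + 6)/((m+1)² + 6(m+1) + 6)] · 3/(64·4), which tends to 3/256 as m → ∞.
Thus R = 1/(3/256) = 256/3.
When w = 250/3, the terms are on the order of 1/m², so the series converges absolutely by comparison with the p-series (p = 2 > 1).
Check w = -262/3: the series is dominated by a constant times Σ 1/m², which converges (p = 2 > 1).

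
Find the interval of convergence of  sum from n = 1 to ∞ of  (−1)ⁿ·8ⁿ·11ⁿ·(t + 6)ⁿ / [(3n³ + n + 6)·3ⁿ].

Ratio test: |a_{n+1}/a_n| = [(3n³ + n + 6)/(3(n+1)³ + (n+1) + 6)] · 8·11/3 → 88/3 as n → ∞.
Thus R = 1/(88/3) = 3/88.
At t = -525/88: absolute convergence follows by limit comparison with Σ 1/n³.
Check t = -531/88: the terms are on the order of 1/n³, so the series converges absolutely by comparison with the p-series (p = 3 > 1).

[-531/88, -525/88]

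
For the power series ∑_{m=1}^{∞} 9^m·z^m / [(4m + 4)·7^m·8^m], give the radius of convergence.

R = 56/9

Ratio test: |a_{m+1}/a_m| = [(4m + 4)/(4(m+1) + 4)] · 9/(7·8) → 9/56 as m → ∞.
The series converges when 9/56 · |z| < 1, giving R = 56/9.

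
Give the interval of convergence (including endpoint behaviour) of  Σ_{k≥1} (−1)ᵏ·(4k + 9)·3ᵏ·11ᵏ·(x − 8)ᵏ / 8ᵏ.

(256/33, 272/33)

Ratio test: |a_{k+1}/a_k| = [(4(k+1) + 9)/(4k + 9)] · 3·11/8 → 33/8 as k → ∞.
The series converges when 33/8 · |x − 8| < 1, giving R = 8/33.
When x = 272/33, the k-th term does not approach 0; divergence by the term test.
Check x = 256/33: the terms do not tend to 0, so the series diverges.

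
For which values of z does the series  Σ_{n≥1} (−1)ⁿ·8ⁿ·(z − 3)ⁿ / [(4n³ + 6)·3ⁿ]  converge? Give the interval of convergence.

[21/8, 27/8]

Ratio test: |a_{n+1}/a_n| = [(4n³ + 6)/(4(n+1)³ + 6)] · 8/3 → 8/3 as n → ∞.
Convergence for |z − 3| · 8/3 < 1, i.e. |z − 3| < 3/8. So R = 3/8.
When z = 27/8, the series is dominated by a constant times Σ 1/n³, which converges (p = 3 > 1).
Check z = 21/8: the series is dominated by a constant times Σ 1/n³, which converges (p = 3 > 1).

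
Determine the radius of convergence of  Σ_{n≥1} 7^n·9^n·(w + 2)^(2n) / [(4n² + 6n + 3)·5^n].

R = √35/21

Ratio test: |a_{n+1}/a_n| = [(4n² + 6n + 3)/(4(n+1)² + 6(n+1) + 3)] · 7·9/5 → 63/5 as n → ∞.
Successive powers of (w + 2) differ by 2, so the series converges when |w + 2|² · 63/5 < 1, i.e. |w + 2| < √(5/63). So R = √35/21.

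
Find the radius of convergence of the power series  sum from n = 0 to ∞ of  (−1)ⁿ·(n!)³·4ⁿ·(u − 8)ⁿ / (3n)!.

R = 27/4

The ratio of consecutive coefficients is (n+1)³/[(3n+1)·(3n+2)·(3n+3)] · 4 → 4/27.
The series converges when 4/27 · |u − 8| < 1, giving R = 27/4.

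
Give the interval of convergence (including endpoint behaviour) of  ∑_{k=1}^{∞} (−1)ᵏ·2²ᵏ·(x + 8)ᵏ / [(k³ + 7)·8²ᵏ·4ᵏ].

By the ratio test, |a_{k+1}/a_k| = [(k³ + 7)/((k+1)³ + 7)] · 4/(64·4) → 1/64.
Convergence for |x + 8| · 1/64 < 1, i.e. |x + 8| < 64. So R = 64.
When x = 56, the terms are on the order of 1/k³, so the series converges absolutely by comparison with the p-series (p = 3 > 1).
At x = -72: absolute convergence follows by limit comparison with Σ 1/k³.

[-72, 56]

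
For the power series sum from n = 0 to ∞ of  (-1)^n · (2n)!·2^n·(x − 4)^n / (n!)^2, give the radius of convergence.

Apply the ratio test: |a_{n+1}| / |a_n| = (2n+1)·(2n+2)/(n+1)² · 2, which tends to 8 as n → ∞.
The series converges when 8 · |x − 4| < 1, giving R = 1/8.

R = 1/8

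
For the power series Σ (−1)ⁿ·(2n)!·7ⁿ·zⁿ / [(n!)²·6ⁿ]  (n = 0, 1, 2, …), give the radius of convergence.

R = 3/14

Apply the ratio test: |a_{n+1}| / |a_n| = (2n+1)·(2n+2)/(n+1)² · 7/6, which tends to 14/3 as n → ∞.
Hence the series converges for |z| < 1/(14/3) = 3/14, so the radius of convergence is 3/14.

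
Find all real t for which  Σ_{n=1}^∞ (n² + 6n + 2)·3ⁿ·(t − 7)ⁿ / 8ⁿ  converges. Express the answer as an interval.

The ratio of consecutive coefficients is [((n+1)² + 6(n+1) + 2)/(n² + 6n + 2)] · 3/8 → 3/8.
Hence the series converges for |t − 7| < 1/(3/8) = 8/3, so the radius of convergence is 8/3.
Check t = 29/3: the terms do not tend to 0, so the series diverges.
At t = 13/3: the n-th term does not approach 0; divergence by the term test.

(13/3, 29/3)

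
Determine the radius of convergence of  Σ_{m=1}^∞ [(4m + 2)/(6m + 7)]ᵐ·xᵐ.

R = 3/2

Root test: |a_m|^(1/m) = (4m + 2)/(6m + 7) → 2/3.
Thus R = 1/(2/3) = 3/2.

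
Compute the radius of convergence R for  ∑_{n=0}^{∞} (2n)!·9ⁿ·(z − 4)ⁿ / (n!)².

The ratio of consecutive coefficients is (2n+1)·(2n+2)/(n+1)² · 9 → 36.
Convergence for |z − 4| · 36 < 1, i.e. |z − 4| < 1/36. So R = 1/36.

R = 1/36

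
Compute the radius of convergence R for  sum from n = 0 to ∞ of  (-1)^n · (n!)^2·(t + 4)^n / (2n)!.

R = 4

By the ratio test, |a_{n+1}/a_n| = (n+1)²/[(2n+1)·(2n+2)] → 1/4.
Thus R = 1/(1/4) = 4.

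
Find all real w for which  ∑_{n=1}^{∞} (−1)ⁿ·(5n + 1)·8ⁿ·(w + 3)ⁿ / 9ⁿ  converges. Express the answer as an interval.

(-33/8, -15/8)

Ratio test: |a_{n+1}/a_n| = [(5(n+1) + 1)/(5n + 1)] · 8/9 → 8/9 as n → ∞.
Convergence for |w + 3| · 8/9 < 1, i.e. |w + 3| < 9/8. So R = 9/8.
When w = -15/8, the terms have absolute value of order n, which does not tend to 0, so the series diverges by the divergence test.
At w = -33/8: the terms have absolute value of order n, which does not tend to 0, so the series diverges by the divergence test.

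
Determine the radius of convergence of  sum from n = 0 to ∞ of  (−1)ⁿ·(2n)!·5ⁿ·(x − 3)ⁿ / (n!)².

The ratio of consecutive coefficients is (2n+1)·(2n+2)/(n+1)² · 5 → 20.
Thus R = 1/(20) = 1/20.

R = 1/20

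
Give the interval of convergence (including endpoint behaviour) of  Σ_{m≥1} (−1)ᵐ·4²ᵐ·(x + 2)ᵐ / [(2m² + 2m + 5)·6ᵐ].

By the ratio test, |a_{m+1}/a_m| = [(2m² + 2m + 5)/(2(m+1)² + 2(m+1) + 5)] · 16/6 → 8/3.
The series converges when 8/3 · |x + 2| < 1, giving R = 3/8.
Endpoint x = -13/8: the series is dominated by a constant times Σ 1/m², which converges (p = 2 > 1).
When x = -19/8, the series is dominated by a constant times Σ 1/m², which converges (p = 2 > 1).

[-19/8, -13/8]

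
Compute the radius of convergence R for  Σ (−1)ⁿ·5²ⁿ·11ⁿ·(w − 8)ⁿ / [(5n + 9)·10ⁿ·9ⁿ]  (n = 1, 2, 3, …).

R = 18/55

The ratio of consecutive coefficients is [(5n + 9)/(5(n+1) + 9)] · 25·11/(10·9) → 55/18.
The series converges when 55/18 · |w − 8| < 1, giving R = 18/55.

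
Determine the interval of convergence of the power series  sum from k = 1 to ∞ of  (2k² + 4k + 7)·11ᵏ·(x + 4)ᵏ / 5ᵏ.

(-49/11, -39/11)

The ratio of consecutive coefficients is [(2(k+1)² + 4(k+1) + 7)/(2k² + 4k + 7)] · 11/5 → 11/5.
The series converges when 11/5 · |x + 4| < 1, giving R = 5/11.
When x = -39/11, the k-th term does not approach 0; divergence by the term test.
Endpoint x = -49/11: the terms have absolute value of order k², which does not tend to 0, so the series diverges by the divergence test.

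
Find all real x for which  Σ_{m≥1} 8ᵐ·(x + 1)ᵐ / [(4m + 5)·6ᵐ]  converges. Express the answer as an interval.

The ratio of consecutive coefficients is [(4m + 5)/(4(m+1) + 5)] · 8/6 → 4/3.
The series converges when 4/3 · |x + 1| < 1, giving R = 3/4.
Endpoint x = -1/4: the terms are asymptotic to a nonzero constant times 1/m, so the series diverges by limit comparison with Σ 1/m.
Endpoint x = -7/4: an alternating series whose terms decrease to 0 in absolute value, so it converges by the Leibniz criterion.

[-7/4, -1/4)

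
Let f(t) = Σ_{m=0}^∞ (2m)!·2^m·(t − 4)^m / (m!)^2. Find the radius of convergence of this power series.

R = 1/8

The ratio of consecutive coefficients is (2m+1)·(2m+2)/(m+1)² · 2 → 8.
Convergence for |t − 4| · 8 < 1, i.e. |t − 4| < 1/8. So R = 1/8.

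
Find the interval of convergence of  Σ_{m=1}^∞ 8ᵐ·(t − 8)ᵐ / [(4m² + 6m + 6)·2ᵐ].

The ratio of consecutive coefficients is [(4m² + 6m + 6)/(4(m+1)² + 6(m+1) + 6)] · 8/2 → 4.
The series converges when 4 · |t − 8| < 1, giving R = 1/4.
Endpoint t = 33/4: absolute convergence follows by limit comparison with Σ 1/m².
At t = 31/4: absolute convergence follows by limit comparison with Σ 1/m².

[31/4, 33/4]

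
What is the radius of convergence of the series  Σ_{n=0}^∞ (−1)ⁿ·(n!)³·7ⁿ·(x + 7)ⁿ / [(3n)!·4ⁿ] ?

R = 108/7

Ratio test: |a_{n+1}/a_n| = (n+1)³/[(3n+1)·(3n+2)·(3n+3)] · 7/4 → 7/108 as n → ∞.
Hence the series converges for |x + 7| < 1/(7/108) = 108/7, so the radius of convergence is 108/7.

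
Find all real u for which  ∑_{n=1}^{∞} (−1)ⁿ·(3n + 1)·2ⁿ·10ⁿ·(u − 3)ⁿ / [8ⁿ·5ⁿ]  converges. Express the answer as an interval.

(1, 5)

Apply the ratio test: |a_{n+1}| / |a_n| = [(3(n+1) + 1)/(3n + 1)] · 2·10/(8·5), which tends to 1/2 as n → ∞.
Thus R = 1/(1/2) = 2.
At u = 5: the terms do not tend to 0, so the series diverges.
Check u = 1: the n-th term does not approach 0; divergence by the term test.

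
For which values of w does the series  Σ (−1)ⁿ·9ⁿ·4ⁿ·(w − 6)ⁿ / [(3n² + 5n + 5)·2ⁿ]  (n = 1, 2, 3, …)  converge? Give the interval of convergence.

The ratio of consecutive coefficients is [(3n² + 5n + 5)/(3(n+1)² + 5(n+1) + 5)] · 9·4/2 → 18.
The series converges when 18 · |w − 6| < 1, giving R = 1/18.
At w = 109/18: the series is dominated by a constant times Σ 1/n², which converges (p = 2 > 1).
When w = 107/18, the terms are on the order of 1/n², so the series converges absolutely by comparison with the p-series (p = 2 > 1).

[107/18, 109/18]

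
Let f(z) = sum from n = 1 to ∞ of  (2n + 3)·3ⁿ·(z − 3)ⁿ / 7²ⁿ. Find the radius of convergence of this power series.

Apply the ratio test: |a_{n+1}| / |a_n| = [(2(n+1) + 3)/(2n + 3)] · 3/49, which tends to 3/49 as n → ∞.
Hence the series converges for |z − 3| < 1/(3/49) = 49/3, so the radius of convergence is 49/3.

R = 49/3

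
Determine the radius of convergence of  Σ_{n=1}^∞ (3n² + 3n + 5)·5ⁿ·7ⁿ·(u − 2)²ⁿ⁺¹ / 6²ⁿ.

R = 6√35/35

Apply the ratio test: |a_{n+1}| / |a_n| = [(3(n+1)² + 3(n+1) + 5)/(3n² + 3n + 5)] · 5·7/36, which tends to 35/36 as n → ∞.
Since the exponent of (u − 2) increases by 2 each term, convergence requires |u − 2|² < 36/35, hence R = 6√35/35.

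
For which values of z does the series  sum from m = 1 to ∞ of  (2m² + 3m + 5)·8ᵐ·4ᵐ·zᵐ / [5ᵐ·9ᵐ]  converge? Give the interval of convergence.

By the ratio test, |a_{m+1}/a_m| = [(2(m+1)² + 3(m+1) + 5)/(2m² + 3m + 5)] · 8·4/(5·9) → 32/45.
Convergence for |z| · 32/45 < 1, i.e. |z| < 45/32. So R = 45/32.
Endpoint z = 45/32: the terms have absolute value of order m², which does not tend to 0, so the series diverges by the divergence test.
At z = -45/32: the terms have absolute value of order m², which does not tend to 0, so the series diverges by the divergence test.

(-45/32, 45/32)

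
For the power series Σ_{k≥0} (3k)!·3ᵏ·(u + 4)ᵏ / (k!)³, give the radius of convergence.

Ratio test: |a_{k+1}/a_k| = (3k+1)·(3k+2)·(3k+3)/(k+1)³ · 3 → 81 as k → ∞.
The series converges when 81 · |u + 4| < 1, giving R = 1/81.

R = 1/81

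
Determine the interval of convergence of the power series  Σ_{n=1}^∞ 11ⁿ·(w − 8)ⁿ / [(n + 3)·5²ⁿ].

The ratio of consecutive coefficients is [(n + 3)/((n+1) + 3)] · 11/25 → 11/25.
The series converges when 11/25 · |w − 8| < 1, giving R = 25/11.
At w = 113/11: the terms behave like c/n; limit comparison with the harmonic series gives divergence.
At w = 63/11: convergence follows from the alternating series test (terms decrease monotonically to 0).

[63/11, 113/11)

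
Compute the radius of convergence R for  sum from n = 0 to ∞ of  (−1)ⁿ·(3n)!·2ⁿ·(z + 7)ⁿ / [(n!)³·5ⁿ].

Apply the ratio test: |a_{n+1}| / |a_n| = (3n+1)·(3n+2)·(3n+3)/(n+1)³ · 2/5, which tends to 54/5 as n → ∞.
Convergence for |z + 7| · 54/5 < 1, i.e. |z + 7| < 5/54. So R = 5/54.

R = 5/54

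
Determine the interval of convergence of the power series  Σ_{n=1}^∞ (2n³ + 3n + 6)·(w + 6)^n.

By the ratio test, |a_{n+1}/a_n| = (2(n+1)³ + 3(n+1) + 6)/(2n³ + 3n + 6) → 1.
So the series converges when |w + 6| < 1 and diverges when |w + 6| > 1; R = 1.
At w = -5: the terms do not tend to 0, so the series diverges.
At w = -7: the n-th term does not approach 0; divergence by the term test.

(-7, -5)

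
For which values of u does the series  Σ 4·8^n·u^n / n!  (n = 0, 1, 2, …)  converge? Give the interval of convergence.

(−∞, ∞)

By the ratio test, |a_{n+1}/a_n| = 4/4 · 8 · 1/(n+1) → 0.
Since the limit is 0 < 1 for every u, the series converges on all of ℝ and R = ∞.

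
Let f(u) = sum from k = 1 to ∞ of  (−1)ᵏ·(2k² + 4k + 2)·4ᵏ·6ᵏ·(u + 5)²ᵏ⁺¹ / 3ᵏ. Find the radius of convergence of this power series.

Ratio test: |a_{k+1}/a_k| = [(2(k+1)² + 4(k+1) + 2)/(2k² + 4k + 2)] · 4·6/3 → 8 as k → ∞.
Writing y = (u + 5)², the series in y has radius 1/8, so |u + 5| < √(1/8) and R = √2/4.

R = √2/4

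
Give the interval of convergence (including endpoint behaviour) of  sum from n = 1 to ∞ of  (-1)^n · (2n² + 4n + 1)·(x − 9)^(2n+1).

By the ratio test, |a_{n+1}/a_n| = (2(n+1)² + 4(n+1) + 1)/(2n² + 4n + 1) → 1.
Since the exponent of (x − 9) increases by 2 each term, convergence requires |x − 9|² < 1, hence R = 1.
Endpoint x = 10: the terms have absolute value of order n², which does not tend to 0, so the series diverges by the divergence test.
At x = 8: the terms have absolute value of order n², which does not tend to 0, so the series diverges by the divergence test.

(8, 10)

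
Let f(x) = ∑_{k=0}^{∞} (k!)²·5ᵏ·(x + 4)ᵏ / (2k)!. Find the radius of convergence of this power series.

R = 4/5

Apply the ratio test: |a_{k+1}| / |a_k| = (k+1)²/[(2k+1)·(2k+2)] · 5, which tends to 5/4 as k → ∞.
The series converges when 5/4 · |x + 4| < 1, giving R = 4/5.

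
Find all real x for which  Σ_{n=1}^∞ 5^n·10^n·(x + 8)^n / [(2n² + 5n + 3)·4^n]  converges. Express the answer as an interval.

[-202/25, -198/25]

By the ratio test, |a_{n+1}/a_n| = [(2n² + 5n + 3)/(2(n+1)² + 5(n+1) + 3)] · 5·10/4 → 25/2.
Thus R = 1/(25/2) = 2/25.
Check x = -198/25: the series is dominated by a constant times Σ 1/n², which converges (p = 2 > 1).
Check x = -202/25: the series is dominated by a constant times Σ 1/n², which converges (p = 2 > 1).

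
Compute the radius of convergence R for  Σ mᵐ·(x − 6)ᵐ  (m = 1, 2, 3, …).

R = 0

Root test: |a_m|^(1/m) = m → ∞.
Since the m-th root of |a_m| is unbounded, the series converges only at x = 6; R = 0.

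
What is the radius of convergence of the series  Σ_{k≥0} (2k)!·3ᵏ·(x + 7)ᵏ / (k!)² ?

R = 1/12

Apply the ratio test: |a_{k+1}| / |a_k| = (2k+1)·(2k+2)/(k+1)² · 3, which tends to 12 as k → ∞.
Thus R = 1/(12) = 1/12.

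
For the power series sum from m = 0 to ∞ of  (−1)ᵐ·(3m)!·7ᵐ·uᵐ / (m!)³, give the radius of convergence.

Ratio test: |a_{m+1}/a_m| = (3m+1)·(3m+2)·(3m+3)/(m+1)³ · 7 → 189 as m → ∞.
Thus R = 1/(189) = 1/189.

R = 1/189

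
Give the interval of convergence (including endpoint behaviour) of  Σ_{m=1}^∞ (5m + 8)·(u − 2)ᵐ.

(1, 3)

Apply the ratio test: |a_{m+1}| / |a_m| = (5(m+1) + 8)/(5m + 8), which tends to 1 as m → ∞.
Hence R = 1.
Endpoint u = 3: the terms have absolute value of order m, which does not tend to 0, so the series diverges by the divergence test.
When u = 1, the terms do not tend to 0, so the series diverges.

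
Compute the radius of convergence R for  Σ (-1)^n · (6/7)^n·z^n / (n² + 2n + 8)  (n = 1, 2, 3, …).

R = 7/6

By the ratio test, |a_{n+1}/a_n| = [(n² + 2n + 8)/((n+1)² + 2(n+1) + 8)] · 6/7 → 6/7.
Hence the series converges for |z| < 1/(6/7) = 7/6, so the radius of convergence is 7/6.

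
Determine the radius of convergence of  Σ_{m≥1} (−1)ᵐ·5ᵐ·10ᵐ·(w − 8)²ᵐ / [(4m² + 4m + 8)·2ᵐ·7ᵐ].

Apply the ratio test: |a_{m+1}| / |a_m| = [(4m² + 4m + 8)/(4(m+1)² + 4(m+1) + 8)] · 5·10/(2·7), which tends to 25/7 as m → ∞.
Writing y = (w − 8)², the series in y has radius 7/25, so |w − 8| < √(7/25) and R = √7/5.

R = √7/5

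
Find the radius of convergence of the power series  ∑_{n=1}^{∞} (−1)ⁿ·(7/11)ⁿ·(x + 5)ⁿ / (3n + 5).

R = 11/7

The ratio of consecutive coefficients is [(3n + 5)/(3(n+1) + 5)] · 7/11 → 7/11.
Hence the series converges for |x + 5| < 1/(7/11) = 11/7, so the radius of convergence is 11/7.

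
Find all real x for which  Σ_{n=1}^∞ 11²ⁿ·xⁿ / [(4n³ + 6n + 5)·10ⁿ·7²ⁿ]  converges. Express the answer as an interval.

[-490/121, 490/121]

By the ratio test, |a_{n+1}/a_n| = [(4n³ + 6n + 5)/(4(n+1)³ + 6(n+1) + 5)] · 121/(10·49) → 121/490.
Thus R = 1/(121/490) = 490/121.
Check x = 490/121: absolute convergence follows by limit comparison with Σ 1/n³.
When x = -490/121, absolute convergence follows by limit comparison with Σ 1/n³.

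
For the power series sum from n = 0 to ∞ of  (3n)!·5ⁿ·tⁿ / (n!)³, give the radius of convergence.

R = 1/135

Apply the ratio test: |a_{n+1}| / |a_n| = (3n+1)·(3n+2)·(3n+3)/(n+1)³ · 5, which tends to 135 as n → ∞.
The series converges when 135 · |t| < 1, giving R = 1/135.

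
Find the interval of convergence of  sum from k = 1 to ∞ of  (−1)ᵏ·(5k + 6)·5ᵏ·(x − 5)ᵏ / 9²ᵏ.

(-56/5, 106/5)

Ratio test: |a_{k+1}/a_k| = [(5(k+1) + 6)/(5k + 6)] · 5/81 → 5/81 as k → ∞.
Thus R = 1/(5/81) = 81/5.
Endpoint x = 106/5: the terms do not tend to 0, so the series diverges.
When x = -56/5, the terms have absolute value of order k, which does not tend to 0, so the series diverges by the divergence test.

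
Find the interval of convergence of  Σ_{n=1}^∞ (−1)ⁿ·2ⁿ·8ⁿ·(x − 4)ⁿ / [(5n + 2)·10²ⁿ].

(-9/4, 41/4]

Ratio test: |a_{n+1}/a_n| = [(5n + 2)/(5(n+1) + 2)] · 2·8/100 → 4/25 as n → ∞.
Hence the series converges for |x − 4| < 1/(4/25) = 25/4, so the radius of convergence is 25/4.
At x = 41/4: the terms alternate in sign and decrease monotonically to 0 in absolute value (size ~ c/n), so the alternating series test gives convergence.
When x = -9/4, the terms behave like c/n; limit comparison with the harmonic series gives divergence.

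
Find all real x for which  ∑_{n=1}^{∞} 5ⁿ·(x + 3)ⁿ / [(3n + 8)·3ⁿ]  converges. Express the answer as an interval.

[-18/5, -12/5)

By the ratio test, |a_{n+1}/a_n| = [(3n + 8)/(3(n+1) + 8)] · 5/3 → 5/3.
The series converges when 5/3 · |x + 3| < 1, giving R = 3/5.
Endpoint x = -12/5: the terms behave like c/n; limit comparison with the harmonic series gives divergence.
Check x = -18/5: the terms alternate in sign and decrease monotonically to 0 in absolute value (size ~ c/n), so the alternating series test gives convergence.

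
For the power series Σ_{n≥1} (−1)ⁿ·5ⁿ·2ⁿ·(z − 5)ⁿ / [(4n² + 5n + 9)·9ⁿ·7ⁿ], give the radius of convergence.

Apply the ratio test: |a_{n+1}| / |a_n| = [(4n² + 5n + 9)/(4(n+1)² + 5(n+1) + 9)] · 5·2/(9·7), which tends to 10/63 as n → ∞.
Convergence for |z − 5| · 10/63 < 1, i.e. |z − 5| < 63/10. So R = 63/10.

R = 63/10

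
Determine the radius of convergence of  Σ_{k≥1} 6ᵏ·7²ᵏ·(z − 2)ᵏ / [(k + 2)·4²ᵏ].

By the ratio test, |a_{k+1}/a_k| = [(k + 2)/((k+1) + 2)] · 6·49/16 → 147/8.
The series converges when 147/8 · |z − 2| < 1, giving R = 8/147.

R = 8/147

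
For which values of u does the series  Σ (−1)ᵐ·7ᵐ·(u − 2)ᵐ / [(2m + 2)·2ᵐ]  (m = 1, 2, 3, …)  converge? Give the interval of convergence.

Apply the ratio test: |a_{m+1}| / |a_m| = [(2m + 2)/(2(m+1) + 2)] · 7/2, which tends to 7/2 as m → ∞.
Hence the series converges for |u − 2| < 1/(7/2) = 2/7, so the radius of convergence is 2/7.
When u = 16/7, convergence follows from the alternating series test (terms decrease monotonically to 0).
Endpoint u = 12/7: the terms are asymptotic to a nonzero constant times 1/m, so the series diverges by limit comparison with Σ 1/m.

(12/7, 16/7]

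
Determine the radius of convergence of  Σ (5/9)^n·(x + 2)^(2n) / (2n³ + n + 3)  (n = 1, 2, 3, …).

The ratio of consecutive coefficients is [(2n³ + n + 3)/(2(n+1)³ + (n+1) + 3)] · 5/9 → 5/9.
Writing y = (x + 2)², the series in y has radius 9/5, so |x + 2| < √(9/5) and R = 3√5/5.

R = 3√5/5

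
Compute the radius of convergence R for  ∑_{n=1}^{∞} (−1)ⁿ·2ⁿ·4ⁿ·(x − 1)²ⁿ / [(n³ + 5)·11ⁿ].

R = √22/4

The ratio of consecutive coefficients is [(n³ + 5)/((n+1)³ + 5)] · 2·4/11 → 8/11.
Since the exponent of (x − 1) increases by 2 each term, convergence requires |x − 1|² < 11/8, hence R = √22/4.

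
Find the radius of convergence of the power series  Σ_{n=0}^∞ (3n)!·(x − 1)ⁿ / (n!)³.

R = 1/27

Apply the ratio test: |a_{n+1}| / |a_n| = (3n+1)·(3n+2)·(3n+3)/(n+1)³, which tends to 27 as n → ∞.
Convergence for |x − 1| · 27 < 1, i.e. |x − 1| < 1/27. So R = 1/27.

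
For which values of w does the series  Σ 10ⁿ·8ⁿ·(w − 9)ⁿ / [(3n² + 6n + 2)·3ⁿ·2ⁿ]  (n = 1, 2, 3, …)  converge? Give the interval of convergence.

[357/40, 363/40]

By the ratio test, |a_{n+1}/a_n| = [(3n² + 6n + 2)/(3(n+1)² + 6(n+1) + 2)] · 10·8/(3·2) → 40/3.
Hence the series converges for |w − 9| < 1/(40/3) = 3/40, so the radius of convergence is 3/40.
Endpoint w = 363/40: the terms are on the order of 1/n², so the series converges absolutely by comparison with the p-series (p = 2 > 1).
Endpoint w = 357/40: the terms are on the order of 1/n², so the series converges absolutely by comparison with the p-series (p = 2 > 1).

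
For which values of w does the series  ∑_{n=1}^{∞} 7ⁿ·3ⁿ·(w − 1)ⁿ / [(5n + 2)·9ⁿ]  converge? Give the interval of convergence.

By the ratio test, |a_{n+1}/a_n| = [(5n + 2)/(5(n+1) + 2)] · 7·3/9 → 7/3.
Thus R = 1/(7/3) = 3/7.
Check w = 10/7: the terms are asymptotic to a nonzero constant times 1/n, so the series diverges by limit comparison with Σ 1/n.
Endpoint w = 4/7: an alternating series whose terms decrease to 0 in absolute value, so it converges by the Leibniz criterion.

[4/7, 10/7)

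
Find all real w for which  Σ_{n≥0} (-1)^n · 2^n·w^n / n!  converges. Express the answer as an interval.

The ratio of consecutive coefficients is 2 · 1/(n+1) → 0.
Since the limit is 0 < 1 for every w, the series converges on all of ℝ and R = ∞.

(−∞, ∞)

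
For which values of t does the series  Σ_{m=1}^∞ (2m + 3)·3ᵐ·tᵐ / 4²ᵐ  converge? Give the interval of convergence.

(-16/3, 16/3)

Ratio test: |a_{m+1}/a_m| = [(2(m+1) + 3)/(2m + 3)] · 3/16 → 3/16 as m → ∞.
Hence the series converges for |t| < 1/(3/16) = 16/3, so the radius of convergence is 16/3.
When t = 16/3, the terms do not tend to 0, so the series diverges.
At t = -16/3: the terms do not tend to 0, so the series diverges.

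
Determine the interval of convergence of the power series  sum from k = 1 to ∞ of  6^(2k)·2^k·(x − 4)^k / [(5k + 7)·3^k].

By the ratio test, |a_{k+1}/a_k| = [(5k + 7)/(5(k+1) + 7)] · 36·2/3 → 24.
The series converges when 24 · |x − 4| < 1, giving R = 1/24.
Check x = 97/24: the terms are asymptotic to a nonzero constant times 1/k, so the series diverges by limit comparison with Σ 1/k.
At x = 95/24: the terms alternate in sign and decrease monotonically to 0 in absolute value (size ~ c/k), so the alternating series test gives convergence.

[95/24, 97/24)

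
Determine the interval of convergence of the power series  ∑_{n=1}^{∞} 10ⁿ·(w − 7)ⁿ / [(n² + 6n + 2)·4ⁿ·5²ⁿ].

[-3, 17]

Apply the ratio test: |a_{n+1}| / |a_n| = [(n² + 6n + 2)/((n+1)² + 6(n+1) + 2)] · 10/(4·25), which tends to 1/10 as n → ∞.
Thus R = 1/(1/10) = 10.
When w = 17, the terms are on the order of 1/n², so the series converges absolutely by comparison with the p-series (p = 2 > 1).
At w = -3: the terms are on the order of 1/n², so the series converges absolutely by comparison with the p-series (p = 2 > 1).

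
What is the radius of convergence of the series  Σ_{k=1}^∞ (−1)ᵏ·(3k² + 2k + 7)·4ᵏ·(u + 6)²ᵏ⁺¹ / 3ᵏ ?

R = √3/2

Ratio test: |a_{k+1}/a_k| = [(3(k+1)² + 2(k+1) + 7)/(3k² + 2k + 7)] · 4/3 → 4/3 as k → ∞.
Since the exponent of (u + 6) increases by 2 each term, convergence requires |u + 6|² < 3/4, hence R = √3/2.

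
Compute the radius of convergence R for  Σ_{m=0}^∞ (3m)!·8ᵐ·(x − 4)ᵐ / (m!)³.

R = 1/216

Ratio test: |a_{m+1}/a_m| = (3m+1)·(3m+2)·(3m+3)/(m+1)³ · 8 → 216 as m → ∞.
Thus R = 1/(216) = 1/216.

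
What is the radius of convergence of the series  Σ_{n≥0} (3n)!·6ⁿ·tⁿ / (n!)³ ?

R = 1/162

The ratio of consecutive coefficients is (3n+1)·(3n+2)·(3n+3)/(n+1)³ · 6 → 162.
Hence the series converges for |t| < 1/(162) = 1/162, so the radius of convergence is 1/162.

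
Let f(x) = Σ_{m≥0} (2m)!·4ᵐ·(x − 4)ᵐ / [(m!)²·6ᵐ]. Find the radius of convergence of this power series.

The ratio of consecutive coefficients is (2m+1)·(2m+2)/(m+1)² · 4/6 → 8/3.
Convergence for |x − 4| · 8/3 < 1, i.e. |x − 4| < 3/8. So R = 3/8.

R = 3/8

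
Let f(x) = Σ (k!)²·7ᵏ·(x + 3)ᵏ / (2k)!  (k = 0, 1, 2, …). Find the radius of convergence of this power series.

R = 4/7

Ratio test: |a_{k+1}/a_k| = (k+1)²/[(2k+1)·(2k+2)] · 7 → 7/4 as k → ∞.
Hence the series converges for |x + 3| < 1/(7/4) = 4/7, so the radius of convergence is 4/7.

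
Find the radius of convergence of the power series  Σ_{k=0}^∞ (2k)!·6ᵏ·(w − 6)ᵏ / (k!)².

R = 1/24

The ratio of consecutive coefficients is (2k+1)·(2k+2)/(k+1)² · 6 → 24.
Convergence for |w − 6| · 24 < 1, i.e. |w − 6| < 1/24. So R = 1/24.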